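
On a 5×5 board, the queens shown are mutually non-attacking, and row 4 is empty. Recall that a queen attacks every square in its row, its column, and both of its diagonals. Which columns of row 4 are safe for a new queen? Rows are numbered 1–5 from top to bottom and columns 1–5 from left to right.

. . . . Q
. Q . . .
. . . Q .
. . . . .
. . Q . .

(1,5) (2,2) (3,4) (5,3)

columns 1

(1,5) attacks row 4 at column 5 and diagonals 2.
(2,2) attacks row 4 at column 2 and diagonals 4.
(3,4) attacks row 4 at column 4 and diagonals 3, 5.
(5,3) attacks row 4 at column 3 and diagonals 2, 4.
Attacked columns: {2, 3, 4, 5}. Safe: {1}.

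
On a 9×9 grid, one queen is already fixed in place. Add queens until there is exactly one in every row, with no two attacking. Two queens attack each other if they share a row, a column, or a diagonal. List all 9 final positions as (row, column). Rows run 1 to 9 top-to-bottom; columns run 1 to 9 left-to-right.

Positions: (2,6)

(1,2) (2,6) (3,3) (4,1) (5,8) (6,4) (7,9) (8,7) (9,5)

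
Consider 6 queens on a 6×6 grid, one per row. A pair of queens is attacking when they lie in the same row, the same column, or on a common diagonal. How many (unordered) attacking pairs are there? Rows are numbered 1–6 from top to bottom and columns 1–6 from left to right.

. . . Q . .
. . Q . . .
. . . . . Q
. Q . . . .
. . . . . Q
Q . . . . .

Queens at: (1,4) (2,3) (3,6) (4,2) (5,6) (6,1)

Same column: (3,6)–(5,6) (column 6).
Same diagonal: (1,4)–(2,3) (|1−2| = |4−3| = 1); (1,4)–(3,6) (|1−3| = |4−6| = 2); (2,3)–(5,6) (|2−5| = |3−6| = 3).
Total attacking pairs: 4.

4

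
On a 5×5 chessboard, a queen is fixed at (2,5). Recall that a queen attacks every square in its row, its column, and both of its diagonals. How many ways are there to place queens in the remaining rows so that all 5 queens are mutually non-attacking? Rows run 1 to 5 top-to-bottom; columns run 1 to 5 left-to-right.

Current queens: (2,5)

Branch on row 1: col 1 → 0; col 2 → 1; col 3 → 1.
Sum: 0 + 1 + 1 = 2.

2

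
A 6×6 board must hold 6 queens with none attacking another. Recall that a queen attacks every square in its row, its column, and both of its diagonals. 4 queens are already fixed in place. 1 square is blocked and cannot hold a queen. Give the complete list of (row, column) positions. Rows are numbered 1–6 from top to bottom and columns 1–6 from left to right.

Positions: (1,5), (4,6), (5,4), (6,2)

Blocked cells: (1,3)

(1,5) (2,3) (3,1) (4,6) (5,4) (6,2)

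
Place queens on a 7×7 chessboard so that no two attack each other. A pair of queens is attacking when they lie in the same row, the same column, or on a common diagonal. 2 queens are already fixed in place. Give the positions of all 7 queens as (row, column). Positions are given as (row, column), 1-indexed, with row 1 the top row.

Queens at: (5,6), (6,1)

(1,3) (2,7) (3,2) (4,4) (5,6) (6,1) (7,5)

Row 1: attacked by (5,6)→{2,6}; (6,1)→{1,6}. Safe: 3, 4, 5, 7. Place at column 3.
Row 2: attacked by (1,3)→{2,3,4}; (5,6)→{3,6}; (6,1)→{1,5}. Safe: 7. Place at column 7.
Row 3: attacked by (1,3)→{1,3,5}; (2,7)→{6,7}; (5,6)→{4,6}; (6,1)→{1,4}. Safe: 2. Place at column 2.
Row 4: attacked by (1,3)→{3,6}; (2,7)→{5,7}; (3,2)→{1,2,3}; (5,6)→{5,6,7}; (6,1)→{1,3}. Safe: 4. Place at column 4.
Row 7: attacked by (1,3)→{3}; (2,7)→{2,7}; (3,2)→{2,6}; (4,4)→{1,4,7}; (5,6)→{4,6}; (6,1)→{1,2}. Safe: 5. Place at column 5.
Columns [3, 7, 2, 4, 6, 1, 5], r−c [-2, -5, 1, 0, -1, 5, 2], r+c [4, 9, 5, 8, 11, 7, 12] are all distinct, so no two queens attack.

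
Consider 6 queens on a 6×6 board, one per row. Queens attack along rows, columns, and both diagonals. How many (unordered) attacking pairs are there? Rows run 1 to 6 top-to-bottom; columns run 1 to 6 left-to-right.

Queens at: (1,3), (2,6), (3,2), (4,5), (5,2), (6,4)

Same column: (3,2)–(5,2) (column 2).
Total attacking pairs: 1.

1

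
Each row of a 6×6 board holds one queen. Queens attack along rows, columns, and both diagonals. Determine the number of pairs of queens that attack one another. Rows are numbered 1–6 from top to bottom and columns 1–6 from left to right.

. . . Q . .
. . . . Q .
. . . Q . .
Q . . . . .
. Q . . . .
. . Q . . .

9

Same column: (1,4)–(3,4) (column 4).
Same diagonal: (1,4)–(2,5) (|1−2| = |4−5| = 1); (1,4)–(4,1) (|1−4| = |4−1| = 3); (2,5)–(3,4) (|2−3| = |5−4| = 1); (2,5)–(5,2) (|2−5| = |5−2| = 3); (3,4)–(5,2) (|3−5| = |4−2| = 2); (4,1)–(5,2) (|4−5| = |1−2| = 1); (4,1)–(6,3) (|4−6| = |1−3| = 2); (5,2)–(6,3) (|5−6| = |2−3| = 1).
Total attacking pairs: 9.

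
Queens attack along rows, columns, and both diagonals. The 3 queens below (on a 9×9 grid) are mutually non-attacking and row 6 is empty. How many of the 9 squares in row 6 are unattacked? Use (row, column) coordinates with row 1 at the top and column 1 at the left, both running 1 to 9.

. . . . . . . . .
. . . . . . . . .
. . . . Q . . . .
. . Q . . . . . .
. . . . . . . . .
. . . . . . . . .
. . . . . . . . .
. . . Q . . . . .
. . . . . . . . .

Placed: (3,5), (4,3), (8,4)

2

(3,5) attacks row 6 at column 5 and diagonals 2, 8.
(4,3) attacks row 6 at column 3 and diagonals 1, 5.
(8,4) attacks row 6 at column 4 and diagonals 2, 6.
Attacked columns: {1, 2, 3, 4, 5, 6, 8}. Safe: {7, 9}.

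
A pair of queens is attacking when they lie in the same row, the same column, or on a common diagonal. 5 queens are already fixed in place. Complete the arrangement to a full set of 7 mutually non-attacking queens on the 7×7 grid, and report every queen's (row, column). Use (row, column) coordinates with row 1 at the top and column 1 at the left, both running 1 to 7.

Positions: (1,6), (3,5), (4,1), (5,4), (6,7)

(1,6) (2,2) (3,5) (4,1) (5,4) (6,7) (7,3)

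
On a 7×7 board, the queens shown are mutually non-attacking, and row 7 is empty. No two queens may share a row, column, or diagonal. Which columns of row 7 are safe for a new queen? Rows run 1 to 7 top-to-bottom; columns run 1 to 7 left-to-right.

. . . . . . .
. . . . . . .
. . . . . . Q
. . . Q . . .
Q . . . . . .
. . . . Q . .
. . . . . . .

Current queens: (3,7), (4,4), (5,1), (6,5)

columns 2

(3,7) attacks row 7 at column 7 and diagonals 3.
(4,4) attacks row 7 at column 4 and diagonals 1, 7.
(5,1) attacks row 7 at column 1 and diagonals 3.
(6,5) attacks row 7 at column 5 and diagonals 4, 6.
Attacked columns: {1, 3, 4, 5, 6, 7}. Safe: {2}.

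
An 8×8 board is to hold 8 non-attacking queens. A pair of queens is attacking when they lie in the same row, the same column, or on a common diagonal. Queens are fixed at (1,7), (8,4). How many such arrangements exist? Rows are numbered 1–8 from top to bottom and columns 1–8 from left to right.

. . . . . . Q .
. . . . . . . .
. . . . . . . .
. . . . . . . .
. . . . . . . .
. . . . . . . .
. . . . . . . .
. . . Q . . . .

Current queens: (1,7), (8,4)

Branch on row 2: col 1 → 0; col 2 → 0; col 3 → 2; col 5 → 1.
Sum: 0 + 0 + 2 + 1 = 3.

3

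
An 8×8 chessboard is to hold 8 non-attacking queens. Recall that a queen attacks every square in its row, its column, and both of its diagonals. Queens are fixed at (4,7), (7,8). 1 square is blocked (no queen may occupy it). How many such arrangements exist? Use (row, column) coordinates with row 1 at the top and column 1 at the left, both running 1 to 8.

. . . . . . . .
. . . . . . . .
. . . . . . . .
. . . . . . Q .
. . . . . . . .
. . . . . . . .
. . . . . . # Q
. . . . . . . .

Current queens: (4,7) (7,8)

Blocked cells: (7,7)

2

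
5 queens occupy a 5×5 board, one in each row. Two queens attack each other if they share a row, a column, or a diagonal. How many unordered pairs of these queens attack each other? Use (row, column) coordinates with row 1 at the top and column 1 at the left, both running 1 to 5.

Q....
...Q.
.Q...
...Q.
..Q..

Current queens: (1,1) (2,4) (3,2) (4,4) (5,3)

Same column: (2,4)–(4,4) (column 4).
Same diagonal: (1,1)–(4,4) (|1−4| = |1−4| = 3); (4,4)–(5,3) (|4−5| = |4−3| = 1).
Total attacking pairs: 3.

3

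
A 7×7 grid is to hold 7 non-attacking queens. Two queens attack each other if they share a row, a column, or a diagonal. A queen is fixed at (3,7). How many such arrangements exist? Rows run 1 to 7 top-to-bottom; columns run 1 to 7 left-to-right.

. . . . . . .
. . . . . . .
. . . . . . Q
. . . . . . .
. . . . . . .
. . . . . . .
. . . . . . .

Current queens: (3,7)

Branch on row 1: col 1 → 1; col 2 → 1; col 3 → 1; col 4 → 1; col 6 → 2.
Sum: 1 + 1 + 1 + 1 + 2 = 6.

6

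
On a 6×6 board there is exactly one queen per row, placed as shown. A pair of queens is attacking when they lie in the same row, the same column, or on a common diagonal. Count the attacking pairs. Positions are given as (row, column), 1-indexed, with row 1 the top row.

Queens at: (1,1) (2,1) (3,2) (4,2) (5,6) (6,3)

Same column: (1,1)–(2,1) (column 1); (3,2)–(4,2) (column 2).
Same diagonal: (2,1)–(3,2) (|2−3| = |1−2| = 1).
Total attacking pairs: 3.

3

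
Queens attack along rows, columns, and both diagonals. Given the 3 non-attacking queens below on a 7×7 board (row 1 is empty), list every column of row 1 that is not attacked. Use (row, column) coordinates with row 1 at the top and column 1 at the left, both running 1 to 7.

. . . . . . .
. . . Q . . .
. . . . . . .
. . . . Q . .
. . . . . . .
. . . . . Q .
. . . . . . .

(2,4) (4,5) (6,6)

(2,4) attacks row 1 at column 4 and diagonals 3, 5.
(4,5) attacks row 1 at column 5 and diagonals 2.
(6,6) attacks row 1 at column 6 and diagonals 1.
Attacked columns: {1, 2, 3, 4, 5, 6}. Safe: {7}.

columns 7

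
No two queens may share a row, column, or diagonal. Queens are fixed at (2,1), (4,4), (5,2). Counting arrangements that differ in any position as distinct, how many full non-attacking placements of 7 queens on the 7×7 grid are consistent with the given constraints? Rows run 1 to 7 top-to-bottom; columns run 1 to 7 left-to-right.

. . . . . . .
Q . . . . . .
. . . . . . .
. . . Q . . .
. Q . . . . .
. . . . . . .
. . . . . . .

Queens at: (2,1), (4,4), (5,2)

Branch on row 1: col 3 → 1; col 5 → 1.
Sum: 1 + 1 = 2.

2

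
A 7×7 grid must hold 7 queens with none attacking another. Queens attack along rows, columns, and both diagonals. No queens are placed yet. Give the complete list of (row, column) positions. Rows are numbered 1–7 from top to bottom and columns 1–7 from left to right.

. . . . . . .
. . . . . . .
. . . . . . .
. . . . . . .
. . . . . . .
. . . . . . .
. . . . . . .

(1,4) (2,7) (3,3) (4,6) (5,2) (6,5) (7,1)

Row 1: Safe: 1, 2, 3, 4, 5, 6, 7. Place at column 4.
Row 2: attacked by (1,4)→{3,4,5}. Safe: 1, 2, 6, 7. Place at column 7.
Row 3: attacked by (1,4)→{2,4,6}; (2,7)→{6,7}. Safe: 1, 3, 5. Place at column 3.
Row 4: attacked by (1,4)→{1,4,7}; (2,7)→{5,7}; (3,3)→{2,3,4}. Safe: 6. Place at column 6.
Row 5: attacked by (1,4)→{4}; (2,7)→{4,7}; (3,3)→{1,3,5}; (4,6)→{5,6,7}. Safe: 2. Place at column 2.
Row 6: attacked by (1,4)→{4}; (2,7)→{3,7}; (3,3)→{3,6}; (4,6)→{4,6}; (5,2)→{1,2,3}. Safe: 5. Place at column 5.
Row 7: attacked by (1,4)→{4}; (2,7)→{2,7}; (3,3)→{3,7}; (4,6)→{3,6}; (5,2)→{2,4}; (6,5)→{4,5,6}. Safe: 1. Place at column 1.
Columns [4, 7, 3, 6, 2, 5, 1], r−c [-3, -5, 0, -2, 3, 1, 6], r+c [5, 9, 6, 10, 7, 11, 8] are all distinct, so no two queens attack.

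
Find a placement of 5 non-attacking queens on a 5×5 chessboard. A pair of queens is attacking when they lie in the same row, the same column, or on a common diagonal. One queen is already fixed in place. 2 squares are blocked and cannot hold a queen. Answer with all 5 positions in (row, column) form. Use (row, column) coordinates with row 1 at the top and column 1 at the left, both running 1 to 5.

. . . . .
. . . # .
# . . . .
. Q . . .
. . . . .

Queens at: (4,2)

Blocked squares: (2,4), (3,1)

Row 1: attacked by (4,2)→{2,5}. Safe: 1, 3, 4. Place at column 3.
Row 2: attacked by (1,3)→{2,3,4}; (4,2)→{2,4}. Blocked: 4. Safe: 1, 5. Place at column 1.
Row 3: attacked by (1,3)→{1,3,5}; (2,1)→{1,2}; (4,2)→{1,2,3}. Blocked: 1. Safe: 4. Place at column 4.
Row 5: attacked by (1,3)→{3}; (2,1)→{1,4}; (3,4)→{2,4}; (4,2)→{1,2,3}. Safe: 5. Place at column 5.
Columns [3, 1, 4, 2, 5], r−c [-2, 1, -1, 2, 0], r+c [4, 3, 7, 6, 10] are all distinct, so no two queens attack.

(1,3) (2,1) (3,4) (4,2) (5,5)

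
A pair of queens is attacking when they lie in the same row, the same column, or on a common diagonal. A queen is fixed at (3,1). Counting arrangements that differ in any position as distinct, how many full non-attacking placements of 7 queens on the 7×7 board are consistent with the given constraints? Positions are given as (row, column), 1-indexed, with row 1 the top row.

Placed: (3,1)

Branch on row 1: col 2 → 2; col 4 → 1; col 5 → 1; col 6 → 1; col 7 → 1.
Sum: 2 + 1 + 1 + 1 + 1 = 6.

6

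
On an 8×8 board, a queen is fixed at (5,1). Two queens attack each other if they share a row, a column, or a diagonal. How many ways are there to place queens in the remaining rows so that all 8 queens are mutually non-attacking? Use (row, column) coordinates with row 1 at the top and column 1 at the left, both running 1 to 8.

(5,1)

Branch on row 1: col 2 → 3; col 3 → 4; col 4 → 5; col 6 → 4; col 7 → 1; col 8 → 1.
Sum: 3 + 4 + 5 + 4 + 1 + 1 = 18.

18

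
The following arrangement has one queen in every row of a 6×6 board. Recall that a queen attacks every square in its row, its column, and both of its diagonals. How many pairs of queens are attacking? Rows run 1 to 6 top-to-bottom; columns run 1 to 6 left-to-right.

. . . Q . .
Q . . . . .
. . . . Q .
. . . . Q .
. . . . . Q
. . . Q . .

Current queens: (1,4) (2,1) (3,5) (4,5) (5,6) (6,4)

3

Same column: (1,4)–(6,4) (column 4); (3,5)–(4,5) (column 5).
Same diagonal: (4,5)–(5,6) (|4−5| = |5−6| = 1).
Total attacking pairs: 3.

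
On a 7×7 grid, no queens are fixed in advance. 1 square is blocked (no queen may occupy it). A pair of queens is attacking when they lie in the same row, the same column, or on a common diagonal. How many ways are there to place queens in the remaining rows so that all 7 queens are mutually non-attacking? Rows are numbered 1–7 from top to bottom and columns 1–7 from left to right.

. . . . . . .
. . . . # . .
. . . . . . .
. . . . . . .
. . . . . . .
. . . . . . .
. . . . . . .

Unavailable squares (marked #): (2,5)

34

Branch on row 1: col 1 → 3; col 2 → 4; col 3 → 5; col 4 → 6; col 5 → 6; col 6 → 7; col 7 → 3.
Sum: 3 + 4 + 5 + 6 + 6 + 7 + 3 = 34.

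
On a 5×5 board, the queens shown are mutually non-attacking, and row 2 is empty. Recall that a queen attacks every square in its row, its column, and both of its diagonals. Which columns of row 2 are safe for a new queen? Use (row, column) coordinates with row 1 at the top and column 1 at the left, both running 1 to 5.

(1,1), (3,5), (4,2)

(1,1) attacks row 2 at column 1 and diagonals 2.
(3,5) attacks row 2 at column 5 and diagonals 4.
(4,2) attacks row 2 at column 2 and diagonals 4.
Attacked columns: {1, 2, 4, 5}. Safe: {3}.

columns 3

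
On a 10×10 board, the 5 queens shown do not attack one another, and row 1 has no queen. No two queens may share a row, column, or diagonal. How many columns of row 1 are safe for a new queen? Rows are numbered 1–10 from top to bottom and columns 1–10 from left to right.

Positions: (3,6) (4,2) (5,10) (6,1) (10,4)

(3,6) attacks row 1 at column 6 and diagonals 4, 8.
(4,2) attacks row 1 at column 2 and diagonals 5.
(5,10) attacks row 1 at column 10 and diagonals 6.
(6,1) attacks row 1 at column 1 and diagonals 6.
(10,4) attacks row 1 at column 4.
Attacked columns: {1, 2, 4, 5, 6, 8, 10}. Safe: {3, 7, 9}.

3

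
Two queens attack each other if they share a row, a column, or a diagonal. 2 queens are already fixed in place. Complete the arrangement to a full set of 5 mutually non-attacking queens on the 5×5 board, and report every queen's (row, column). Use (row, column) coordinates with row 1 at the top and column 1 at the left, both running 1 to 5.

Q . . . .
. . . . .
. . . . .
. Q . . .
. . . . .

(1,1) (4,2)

(1,1) (2,3) (3,5) (4,2) (5,4)

Row 2: attacked by (1,1)→{1,2}; (4,2)→{2,4}. Safe: 3, 5. Place at column 3.
Row 3: attacked by (1,1)→{1,3}; (2,3)→{2,3,4}; (4,2)→{1,2,3}. Safe: 5. Place at column 5.
Row 5: attacked by (1,1)→{1,5}; (2,3)→{3}; (3,5)→{3,5}; (4,2)→{1,2,3}. Safe: 4. Place at column 4.
Columns [1, 3, 5, 2, 4], r−c [0, -1, -2, 2, 1], r+c [2, 5, 8, 6, 9] are all distinct, so no two queens attack.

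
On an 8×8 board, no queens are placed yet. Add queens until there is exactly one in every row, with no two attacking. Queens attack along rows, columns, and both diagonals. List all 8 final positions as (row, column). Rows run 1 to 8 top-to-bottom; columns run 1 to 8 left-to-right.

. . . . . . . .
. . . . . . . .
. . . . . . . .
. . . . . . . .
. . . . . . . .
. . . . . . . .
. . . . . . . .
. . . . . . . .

(1,6) (2,2) (3,7) (4,1) (5,4) (6,8) (7,5) (8,3)

Row 1: Safe: 1, 2, 3, 4, 5, 6, 7, 8. Place at column 6.
Row 2: attacked by (1,6)→{5,6,7}. Safe: 1, 2, 3, 4, 8. Place at column 2.
Row 3: attacked by (1,6)→{4,6,8}; (2,2)→{1,2,3}. Safe: 5, 7. Place at column 7.
Row 4: attacked by (1,6)→{3,6}; (2,2)→{2,4}; (3,7)→{6,7,8}. Safe: 1, 5. Place at column 1.
Row 5: attacked by (1,6)→{2,6}; (2,2)→{2,5}; (3,7)→{5,7}; (4,1)→{1,2}. Safe: 3, 4, 8. Place at column 4.
Row 6: attacked by (1,6)→{1,6}; (2,2)→{2,6}; (3,7)→{4,7}; (4,1)→{1,3}; (5,4)→{3,4,5}. Safe: 8. Place at column 8.
Row 7: attacked by (1,6)→{6}; (2,2)→{2,7}; (3,7)→{3,7}; (4,1)→{1,4}; (5,4)→{2,4,6}; (6,8)→{7,8}. Safe: 5. Place at column 5.
Row 8: attacked by (1,6)→{6}; (2,2)→{2,8}; (3,7)→{2,7}; (4,1)→{1,5}; (5,4)→{1,4,7}; (6,8)→{6,8}; (7,5)→{4,5,6}. Safe: 3. Place at column 3.
Columns [6, 2, 7, 1, 4, 8, 5, 3], r−c [-5, 0, -4, 3, 1, -2, 2, 5], r+c [7, 4, 10, 5, 9, 14, 12, 11] are all distinct, so no two queens attack.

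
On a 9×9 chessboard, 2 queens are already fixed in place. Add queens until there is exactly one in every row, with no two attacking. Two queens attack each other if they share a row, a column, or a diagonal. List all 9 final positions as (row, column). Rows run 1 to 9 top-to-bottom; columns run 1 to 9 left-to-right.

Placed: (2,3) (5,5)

Row 1: attacked by (2,3)→{2,3,4}; (5,5)→{1,5,9}. Safe: 6, 7, 8. Place at column 6.
Row 3: attacked by (1,6)→{4,6,8}; (2,3)→{2,3,4}; (5,5)→{3,5,7}. Safe: 1, 9. Place at column 9.
Row 4: attacked by (1,6)→{3,6,9}; (2,3)→{1,3,5}; (3,9)→{8,9}; (5,5)→{4,5,6}. Safe: 2, 7. Place at column 2.
Row 6: attacked by (1,6)→{1,6}; (2,3)→{3,7}; (3,9)→{6,9}; (4,2)→{2,4}; (5,5)→{4,5,6}. Safe: 8. Place at column 8.
Row 7: attacked by (1,6)→{6}; (2,3)→{3,8}; (3,9)→{5,9}; (4,2)→{2,5}; (5,5)→{3,5,7}; (6,8)→{7,8,9}. Safe: 1, 4. Place at column 1.
Row 8: attacked by (1,6)→{6}; (2,3)→{3,9}; (3,9)→{4,9}; (4,2)→{2,6}; (5,5)→{2,5,8}; (6,8)→{6,8}; (7,1)→{1,2}. Safe: 7. Place at column 7.
Row 9: attacked by (1,6)→{6}; (2,3)→{3}; (3,9)→{3,9}; (4,2)→{2,7}; (5,5)→{1,5,9}; (6,8)→{5,8}; (7,1)→{1,3}; (8,7)→{6,7,8}. Safe: 4. Place at column 4.
Columns [6, 3, 9, 2, 5, 8, 1, 7, 4], r−c [-5, -1, -6, 2, 0, -2, 6, 1, 5], r+c [7, 5, 12, 6, 10, 14, 8, 15, 13] are all distinct, so no two queens attack.

(1,6) (2,3) (3,9) (4,2) (5,5) (6,8) (7,1) (8,7) (9,4)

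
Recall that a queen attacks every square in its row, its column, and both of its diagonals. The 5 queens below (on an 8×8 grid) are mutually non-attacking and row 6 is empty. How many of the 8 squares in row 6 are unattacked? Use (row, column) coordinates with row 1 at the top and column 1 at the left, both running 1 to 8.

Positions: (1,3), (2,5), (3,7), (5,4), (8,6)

1

(1,3) attacks row 6 at column 3 and diagonals 8.
(2,5) attacks row 6 at column 5 and diagonals 1.
(3,7) attacks row 6 at column 7 and diagonals 4.
(5,4) attacks row 6 at column 4 and diagonals 3, 5.
(8,6) attacks row 6 at column 6 and diagonals 4, 8.
Attacked columns: {1, 3, 4, 5, 6, 7, 8}. Safe: {2}.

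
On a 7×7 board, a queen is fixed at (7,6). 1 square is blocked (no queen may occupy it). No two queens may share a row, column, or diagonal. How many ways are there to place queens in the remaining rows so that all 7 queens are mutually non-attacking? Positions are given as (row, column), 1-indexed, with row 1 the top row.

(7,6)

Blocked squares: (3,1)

5

Branch on row 1: col 1 → 1; col 2 → 2; col 3 → 1; col 4 → 1; col 5 → 0; col 7 → 0.
Sum: 1 + 2 + 1 + 1 + 0 + 0 = 5.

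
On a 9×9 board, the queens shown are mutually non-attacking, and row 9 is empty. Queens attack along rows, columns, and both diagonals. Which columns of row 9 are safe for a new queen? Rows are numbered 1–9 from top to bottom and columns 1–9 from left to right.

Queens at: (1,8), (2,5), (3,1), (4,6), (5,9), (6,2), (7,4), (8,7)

columns 3

(1,8) attacks row 9 at column 8.
(2,5) attacks row 9 at column 5.
(3,1) attacks row 9 at column 1 and diagonals 7.
(4,6) attacks row 9 at column 6 and diagonals 1.
(5,9) attacks row 9 at column 9 and diagonals 5.
(6,2) attacks row 9 at column 2 and diagonals 5.
(7,4) attacks row 9 at column 4 and diagonals 2, 6.
(8,7) attacks row 9 at column 7 and diagonals 6, 8.
Attacked columns: {1, 2, 4, 5, 6, 7, 8, 9}. Safe: {3}.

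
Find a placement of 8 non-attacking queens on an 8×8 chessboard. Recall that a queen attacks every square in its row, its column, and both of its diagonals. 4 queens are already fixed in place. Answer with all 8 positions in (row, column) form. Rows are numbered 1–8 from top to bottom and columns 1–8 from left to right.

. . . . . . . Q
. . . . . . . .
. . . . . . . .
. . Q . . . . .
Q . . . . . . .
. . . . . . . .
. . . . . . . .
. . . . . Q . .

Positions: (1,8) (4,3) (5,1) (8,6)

(1,8) (2,2) (3,5) (4,3) (5,1) (6,7) (7,4) (8,6)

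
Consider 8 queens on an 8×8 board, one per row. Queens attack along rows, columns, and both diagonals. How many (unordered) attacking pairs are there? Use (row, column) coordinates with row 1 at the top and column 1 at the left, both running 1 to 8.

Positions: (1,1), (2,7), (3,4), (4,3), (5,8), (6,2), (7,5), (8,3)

Same column: (4,3)–(8,3) (column 3).
Same diagonal: (3,4)–(4,3) (|3−4| = |4−3| = 1).
Total attacking pairs: 2.

2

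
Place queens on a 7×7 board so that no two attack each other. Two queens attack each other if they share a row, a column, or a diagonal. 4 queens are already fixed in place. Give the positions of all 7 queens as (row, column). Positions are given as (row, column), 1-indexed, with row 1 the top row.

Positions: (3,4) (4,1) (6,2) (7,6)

(1,3) (2,7) (3,4) (4,1) (5,5) (6,2) (7,6)

Row 1: attacked by (3,4)→{2,4,6}; (4,1)→{1,4}; (6,2)→{2,7}; (7,6)→{6}. Safe: 3, 5. Place at column 3.
Row 2: attacked by (1,3)→{2,3,4}; (3,4)→{3,4,5}; (4,1)→{1,3}; (6,2)→{2,6}; (7,6)→{1,6}. Safe: 7. Place at column 7.
Row 5: attacked by (1,3)→{3,7}; (2,7)→{4,7}; (3,4)→{2,4,6}; (4,1)→{1,2}; (6,2)→{1,2,3}; (7,6)→{4,6}. Safe: 5. Place at column 5.
Columns [3, 7, 4, 1, 5, 2, 6], r−c [-2, -5, -1, 3, 0, 4, 1], r+c [4, 9, 7, 5, 10, 8, 13] are all distinct, so no two queens attack.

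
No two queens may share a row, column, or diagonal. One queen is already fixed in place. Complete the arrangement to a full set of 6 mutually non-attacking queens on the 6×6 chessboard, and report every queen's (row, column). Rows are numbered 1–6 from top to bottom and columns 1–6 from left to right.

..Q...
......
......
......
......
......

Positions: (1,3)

Row 2: attacked by (1,3)→{2,3,4}. Safe: 1, 5, 6. Place at column 6.
Row 3: attacked by (1,3)→{1,3,5}; (2,6)→{5,6}. Safe: 2, 4. Place at column 2.
Row 4: attacked by (1,3)→{3,6}; (2,6)→{4,6}; (3,2)→{1,2,3}. Safe: 5. Place at column 5.
Row 5: attacked by (1,3)→{3}; (2,6)→{3,6}; (3,2)→{2,4}; (4,5)→{4,5,6}. Safe: 1. Place at column 1.
Row 6: attacked by (1,3)→{3}; (2,6)→{2,6}; (3,2)→{2,5}; (4,5)→{3,5}; (5,1)→{1,2}. Safe: 4. Place at column 4.
Columns [3, 6, 2, 5, 1, 4], r−c [-2, -4, 1, -1, 4, 2], r+c [4, 8, 5, 9, 6, 10] are all distinct, so no two queens attack.

(1,3) (2,6) (3,2) (4,5) (5,1) (6,4)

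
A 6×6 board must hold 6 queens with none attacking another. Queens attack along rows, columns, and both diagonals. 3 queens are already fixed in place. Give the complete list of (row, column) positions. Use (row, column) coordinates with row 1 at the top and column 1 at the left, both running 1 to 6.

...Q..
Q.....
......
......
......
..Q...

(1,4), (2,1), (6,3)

(1,4) (2,1) (3,5) (4,2) (5,6) (6,3)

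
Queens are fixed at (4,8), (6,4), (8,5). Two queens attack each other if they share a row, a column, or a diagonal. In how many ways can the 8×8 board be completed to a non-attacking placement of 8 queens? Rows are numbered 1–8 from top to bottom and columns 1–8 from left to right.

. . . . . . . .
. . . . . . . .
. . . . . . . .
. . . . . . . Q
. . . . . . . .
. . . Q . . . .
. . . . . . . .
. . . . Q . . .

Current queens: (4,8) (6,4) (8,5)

2

Branch on row 1: col 1 → 0; col 2 → 0; col 3 → 1; col 6 → 0; col 7 → 1.
Sum: 0 + 0 + 1 + 0 + 1 = 2.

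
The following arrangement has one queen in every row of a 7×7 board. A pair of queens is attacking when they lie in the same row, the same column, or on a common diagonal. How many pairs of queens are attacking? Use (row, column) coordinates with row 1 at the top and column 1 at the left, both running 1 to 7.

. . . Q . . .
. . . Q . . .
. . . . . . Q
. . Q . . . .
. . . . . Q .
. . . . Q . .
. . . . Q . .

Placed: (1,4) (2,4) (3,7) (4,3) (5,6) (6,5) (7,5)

4

Same column: (1,4)–(2,4) (column 4); (6,5)–(7,5) (column 5).
Same diagonal: (4,3)–(6,5) (|4−6| = |3−5| = 2); (5,6)–(6,5) (|5−6| = |6−5| = 1).
Total attacking pairs: 4.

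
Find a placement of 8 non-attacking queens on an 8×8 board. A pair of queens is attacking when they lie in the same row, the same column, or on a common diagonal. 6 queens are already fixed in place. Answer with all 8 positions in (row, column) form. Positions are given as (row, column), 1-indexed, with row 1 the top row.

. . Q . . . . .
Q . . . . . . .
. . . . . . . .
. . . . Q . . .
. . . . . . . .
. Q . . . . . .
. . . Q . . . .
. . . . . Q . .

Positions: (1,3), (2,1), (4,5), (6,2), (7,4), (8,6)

(1,3) (2,1) (3,7) (4,5) (5,8) (6,2) (7,4) (8,6)

Row 3: attacked by (1,3)→{1,3,5}; (2,1)→{1,2}; (4,5)→{4,5,6}; (6,2)→{2,5}; (7,4)→{4,8}; (8,6)→{1,6}. Safe: 7. Place at column 7.
Row 5: attacked by (1,3)→{3,7}; (2,1)→{1,4}; (3,7)→{5,7}; (4,5)→{4,5,6}; (6,2)→{1,2,3}; (7,4)→{2,4,6}; (8,6)→{3,6}. Safe: 8. Place at column 8.
Columns [3, 1, 7, 5, 8, 2, 4, 6], r−c [-2, 1, -4, -1, -3, 4, 3, 2], r+c [4, 3, 10, 9, 13, 8, 11, 14] are all distinct, so no two queens attack.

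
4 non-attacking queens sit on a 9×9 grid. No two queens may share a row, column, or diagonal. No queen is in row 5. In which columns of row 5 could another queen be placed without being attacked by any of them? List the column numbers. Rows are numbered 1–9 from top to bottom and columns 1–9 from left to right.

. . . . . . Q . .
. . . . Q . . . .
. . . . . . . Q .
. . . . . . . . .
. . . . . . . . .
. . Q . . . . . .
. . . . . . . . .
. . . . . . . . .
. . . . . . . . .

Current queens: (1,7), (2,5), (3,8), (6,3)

(1,7) attacks row 5 at column 7 and diagonals 3.
(2,5) attacks row 5 at column 5 and diagonals 2, 8.
(3,8) attacks row 5 at column 8 and diagonals 6.
(6,3) attacks row 5 at column 3 and diagonals 2, 4.
Attacked columns: {2, 3, 4, 5, 6, 7, 8}. Safe: {1, 9}.

columns 1, 9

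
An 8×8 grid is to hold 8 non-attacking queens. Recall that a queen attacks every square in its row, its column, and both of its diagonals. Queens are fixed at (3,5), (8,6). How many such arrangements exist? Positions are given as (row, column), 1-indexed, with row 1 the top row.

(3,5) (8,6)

3

Branch on row 1: col 1 → 0; col 2 → 0; col 4 → 2; col 8 → 1.
Sum: 0 + 0 + 2 + 1 = 3.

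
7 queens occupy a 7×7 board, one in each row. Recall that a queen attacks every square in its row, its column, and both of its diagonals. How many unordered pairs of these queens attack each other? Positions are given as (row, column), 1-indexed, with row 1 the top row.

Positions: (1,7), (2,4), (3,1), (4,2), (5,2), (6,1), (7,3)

5

Same column: (3,1)–(6,1) (column 1); (4,2)–(5,2) (column 2).
Same diagonal: (2,4)–(4,2) (|2−4| = |4−2| = 2); (3,1)–(4,2) (|3−4| = |1−2| = 1); (5,2)–(6,1) (|5−6| = |2−1| = 1).
Total attacking pairs: 5.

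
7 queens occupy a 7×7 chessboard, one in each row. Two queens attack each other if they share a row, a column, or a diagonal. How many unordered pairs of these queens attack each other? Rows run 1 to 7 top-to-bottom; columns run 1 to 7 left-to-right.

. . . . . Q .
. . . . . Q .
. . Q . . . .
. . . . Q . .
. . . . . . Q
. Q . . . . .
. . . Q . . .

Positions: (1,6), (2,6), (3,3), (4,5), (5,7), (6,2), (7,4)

2

Same column: (1,6)–(2,6) (column 6).
Same diagonal: (2,6)–(6,2) (|2−6| = |6−2| = 4).
Total attacking pairs: 2.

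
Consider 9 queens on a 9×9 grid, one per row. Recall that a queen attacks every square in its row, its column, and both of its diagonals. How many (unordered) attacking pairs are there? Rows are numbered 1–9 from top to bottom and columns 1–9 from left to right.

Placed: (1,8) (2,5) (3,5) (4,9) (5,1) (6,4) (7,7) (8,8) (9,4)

5

Same column: (1,8)–(8,8) (column 8); (2,5)–(3,5) (column 5); (6,4)–(9,4) (column 4).
Same diagonal: (4,9)–(9,4) (|4−9| = |9−4| = 5); (7,7)–(8,8) (|7−8| = |7−8| = 1).
Total attacking pairs: 5.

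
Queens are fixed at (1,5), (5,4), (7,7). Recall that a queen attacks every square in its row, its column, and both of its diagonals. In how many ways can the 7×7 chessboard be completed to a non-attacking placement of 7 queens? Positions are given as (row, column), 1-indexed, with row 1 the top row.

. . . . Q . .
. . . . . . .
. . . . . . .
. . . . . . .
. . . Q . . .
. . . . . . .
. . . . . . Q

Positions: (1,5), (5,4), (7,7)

1

Branch on row 2: col 3 → 1.
Sum: 1 = 1.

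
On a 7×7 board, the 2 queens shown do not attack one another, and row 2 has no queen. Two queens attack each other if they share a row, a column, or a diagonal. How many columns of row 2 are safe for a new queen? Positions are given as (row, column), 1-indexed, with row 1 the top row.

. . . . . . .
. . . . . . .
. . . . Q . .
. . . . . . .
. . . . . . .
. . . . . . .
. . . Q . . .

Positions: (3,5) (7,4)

4

(3,5) attacks row 2 at column 5 and diagonals 4, 6.
(7,4) attacks row 2 at column 4.
Attacked columns: {4, 5, 6}. Safe: {1, 2, 3, 7}.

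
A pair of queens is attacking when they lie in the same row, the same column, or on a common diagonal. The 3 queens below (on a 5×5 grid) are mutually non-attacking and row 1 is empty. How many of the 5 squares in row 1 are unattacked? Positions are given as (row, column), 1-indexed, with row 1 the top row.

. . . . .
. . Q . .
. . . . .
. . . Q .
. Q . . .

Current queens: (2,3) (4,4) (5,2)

(2,3) attacks row 1 at column 3 and diagonals 2, 4.
(4,4) attacks row 1 at column 4 and diagonals 1.
(5,2) attacks row 1 at column 2.
Attacked columns: {1, 2, 3, 4}. Safe: {5}.

1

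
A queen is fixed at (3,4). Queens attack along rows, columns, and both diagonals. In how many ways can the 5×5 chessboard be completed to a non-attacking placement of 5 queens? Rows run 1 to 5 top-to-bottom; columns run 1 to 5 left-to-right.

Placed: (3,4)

2

Branch on row 1: col 1 → 0; col 3 → 1; col 5 → 1.
Sum: 0 + 1 + 1 = 2.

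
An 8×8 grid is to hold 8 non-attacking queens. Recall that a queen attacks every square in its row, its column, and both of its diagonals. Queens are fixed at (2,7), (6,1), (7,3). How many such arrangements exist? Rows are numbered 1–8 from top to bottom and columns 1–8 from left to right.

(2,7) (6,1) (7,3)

2

Branch on row 1: col 2 → 0; col 4 → 1; col 5 → 1.
Sum: 0 + 1 + 1 = 2.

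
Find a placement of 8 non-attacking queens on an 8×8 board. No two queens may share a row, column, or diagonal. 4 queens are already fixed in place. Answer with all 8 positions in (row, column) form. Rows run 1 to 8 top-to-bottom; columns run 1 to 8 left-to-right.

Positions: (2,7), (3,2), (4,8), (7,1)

Row 1: attacked by (2,7)→{6,7,8}; (3,2)→{2,4}; (4,8)→{5,8}; (7,1)→{1,7}. Safe: 3. Place at column 3.
Row 5: attacked by (1,3)→{3,7}; (2,7)→{4,7}; (3,2)→{2,4}; (4,8)→{7,8}; (7,1)→{1,3}. Safe: 5, 6. Place at column 6.
Row 6: attacked by (1,3)→{3,8}; (2,7)→{3,7}; (3,2)→{2,5}; (4,8)→{6,8}; (5,6)→{5,6,7}; (7,1)→{1,2}. Safe: 4. Place at column 4.
Row 8: attacked by (1,3)→{3}; (2,7)→{1,7}; (3,2)→{2,7}; (4,8)→{4,8}; (5,6)→{3,6}; (6,4)→{2,4,6}; (7,1)→{1,2}. Safe: 5. Place at column 5.
Columns [3, 7, 2, 8, 6, 4, 1, 5], r−c [-2, -5, 1, -4, -1, 2, 6, 3], r+c [4, 9, 5, 12, 11, 10, 8, 13] are all distinct, so no two queens attack.

(1,3) (2,7) (3,2) (4,8) (5,6) (6,4) (7,1) (8,5)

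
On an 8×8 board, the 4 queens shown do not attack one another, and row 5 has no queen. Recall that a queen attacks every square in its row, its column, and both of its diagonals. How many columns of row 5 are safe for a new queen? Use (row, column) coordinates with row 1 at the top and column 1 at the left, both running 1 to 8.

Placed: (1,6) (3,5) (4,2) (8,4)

(1,6) attacks row 5 at column 6 and diagonals 2.
(3,5) attacks row 5 at column 5 and diagonals 3, 7.
(4,2) attacks row 5 at column 2 and diagonals 1, 3.
(8,4) attacks row 5 at column 4 and diagonals 1, 7.
Attacked columns: {1, 2, 3, 4, 5, 6, 7}. Safe: {8}.

1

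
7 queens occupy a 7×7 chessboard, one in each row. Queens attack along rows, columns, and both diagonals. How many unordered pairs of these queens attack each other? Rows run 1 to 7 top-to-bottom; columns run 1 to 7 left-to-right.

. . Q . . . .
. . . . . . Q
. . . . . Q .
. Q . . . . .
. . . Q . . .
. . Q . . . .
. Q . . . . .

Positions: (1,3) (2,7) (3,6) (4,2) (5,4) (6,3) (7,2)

12

Same column: (1,3)–(6,3) (column 3); (4,2)–(7,2) (column 2).
Same diagonal: (2,7)–(3,6) (|2−3| = |7−6| = 1); (2,7)–(5,4) (|2−5| = |7−4| = 3); (2,7)–(6,3) (|2−6| = |7−3| = 4); (2,7)–(7,2) (|2−7| = |7−2| = 5); (3,6)–(5,4) (|3−5| = |6−4| = 2); (3,6)–(6,3) (|3−6| = |6−3| = 3); (3,6)–(7,2) (|3−7| = |6−2| = 4); (5,4)–(6,3) (|5−6| = |4−3| = 1); (5,4)–(7,2) (|5−7| = |4−2| = 2); (6,3)–(7,2) (|6−7| = |3−2| = 1).
Total attacking pairs: 12.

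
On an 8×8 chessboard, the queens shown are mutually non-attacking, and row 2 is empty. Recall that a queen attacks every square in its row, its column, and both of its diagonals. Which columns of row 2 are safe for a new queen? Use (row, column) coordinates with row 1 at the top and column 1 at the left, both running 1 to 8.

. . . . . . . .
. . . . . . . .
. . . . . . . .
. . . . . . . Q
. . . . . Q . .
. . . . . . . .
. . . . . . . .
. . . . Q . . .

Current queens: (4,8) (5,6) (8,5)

columns 1, 2, 4, 7

(4,8) attacks row 2 at column 8 and diagonals 6.
(5,6) attacks row 2 at column 6 and diagonals 3.
(8,5) attacks row 2 at column 5.
Attacked columns: {3, 5, 6, 8}. Safe: {1, 2, 4, 7}.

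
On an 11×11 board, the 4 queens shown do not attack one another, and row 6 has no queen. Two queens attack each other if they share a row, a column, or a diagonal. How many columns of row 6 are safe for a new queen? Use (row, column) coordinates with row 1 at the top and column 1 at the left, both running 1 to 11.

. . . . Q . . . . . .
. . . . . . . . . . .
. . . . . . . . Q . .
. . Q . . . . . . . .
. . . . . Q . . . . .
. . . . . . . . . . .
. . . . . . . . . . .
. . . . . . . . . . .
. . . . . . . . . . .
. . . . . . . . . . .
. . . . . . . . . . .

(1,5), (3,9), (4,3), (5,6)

4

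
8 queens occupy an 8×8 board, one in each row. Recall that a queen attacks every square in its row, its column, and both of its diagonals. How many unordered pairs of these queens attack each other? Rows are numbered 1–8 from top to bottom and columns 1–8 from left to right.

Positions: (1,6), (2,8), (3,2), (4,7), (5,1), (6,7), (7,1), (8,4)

Same column: (4,7)–(6,7) (column 7); (5,1)–(7,1) (column 1).
Same diagonal: (5,1)–(8,4) (|5−8| = |1−4| = 3).
Total attacking pairs: 3.

3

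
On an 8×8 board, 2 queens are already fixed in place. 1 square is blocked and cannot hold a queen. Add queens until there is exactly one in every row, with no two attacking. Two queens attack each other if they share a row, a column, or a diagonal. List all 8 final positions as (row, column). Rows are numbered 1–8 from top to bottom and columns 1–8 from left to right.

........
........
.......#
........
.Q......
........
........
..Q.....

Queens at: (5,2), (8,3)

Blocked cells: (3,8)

Row 1: attacked by (5,2)→{2,6}; (8,3)→{3}. Safe: 1, 4, 5, 7, 8. Place at column 1.
Row 2: attacked by (1,1)→{1,2}; (5,2)→{2,5}; (8,3)→{3}. Safe: 4, 6, 7, 8. Place at column 7.
Row 3: attacked by (1,1)→{1,3}; (2,7)→{6,7,8}; (5,2)→{2,4}; (8,3)→{3,8}. Blocked: 8. Safe: 5. Place at column 5.
Row 4: attacked by (1,1)→{1,4}; (2,7)→{5,7}; (3,5)→{4,5,6}; (5,2)→{1,2,3}; (8,3)→{3,7}. Safe: 8. Place at column 8.
Row 6: attacked by (1,1)→{1,6}; (2,7)→{3,7}; (3,5)→{2,5,8}; (4,8)→{6,8}; (5,2)→{1,2,3}; (8,3)→{1,3,5}. Safe: 4. Place at column 4.
Row 7: attacked by (1,1)→{1,7}; (2,7)→{2,7}; (3,5)→{1,5}; (4,8)→{5,8}; (5,2)→{2,4}; (6,4)→{3,4,5}; (8,3)→{2,3,4}. Safe: 6. Place at column 6.
Columns [1, 7, 5, 8, 2, 4, 6, 3], r−c [0, -5, -2, -4, 3, 2, 1, 5], r+c [2, 9, 8, 12, 7, 10, 13, 11] are all distinct, so no two queens attack.

(1,1) (2,7) (3,5) (4,8) (5,2) (6,4) (7,6) (8,3)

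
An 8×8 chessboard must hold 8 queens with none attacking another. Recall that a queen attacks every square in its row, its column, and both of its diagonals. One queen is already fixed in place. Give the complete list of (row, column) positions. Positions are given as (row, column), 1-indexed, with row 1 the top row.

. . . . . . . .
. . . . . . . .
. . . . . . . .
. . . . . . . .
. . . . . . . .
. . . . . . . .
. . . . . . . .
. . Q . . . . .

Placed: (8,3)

(1,5) (2,2) (3,6) (4,1) (5,7) (6,4) (7,8) (8,3)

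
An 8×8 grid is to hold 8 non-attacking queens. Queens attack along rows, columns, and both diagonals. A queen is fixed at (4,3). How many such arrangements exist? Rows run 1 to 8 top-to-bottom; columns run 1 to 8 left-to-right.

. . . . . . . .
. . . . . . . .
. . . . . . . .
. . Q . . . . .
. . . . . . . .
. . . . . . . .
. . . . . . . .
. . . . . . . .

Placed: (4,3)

12

Branch on row 1: col 1 → 1; col 2 → 1; col 4 → 6; col 5 → 1; col 7 → 1; col 8 → 2.
Sum: 1 + 1 + 6 + 1 + 1 + 2 = 12.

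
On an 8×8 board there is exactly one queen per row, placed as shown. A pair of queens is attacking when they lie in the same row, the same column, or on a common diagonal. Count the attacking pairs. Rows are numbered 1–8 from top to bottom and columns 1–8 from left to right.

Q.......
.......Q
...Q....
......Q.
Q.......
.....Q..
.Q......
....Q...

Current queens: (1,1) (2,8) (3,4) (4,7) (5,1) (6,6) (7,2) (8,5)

Same column: (1,1)–(5,1) (column 1).
Same diagonal: (1,1)–(6,6) (|1−6| = |1−6| = 5).
Total attacking pairs: 2.

2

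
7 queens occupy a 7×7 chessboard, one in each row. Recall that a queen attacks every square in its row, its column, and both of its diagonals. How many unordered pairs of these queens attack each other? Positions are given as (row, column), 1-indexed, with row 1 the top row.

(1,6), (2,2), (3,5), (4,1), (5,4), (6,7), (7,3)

All columns are distinct and no two queens satisfy |Δrow| = |Δcol|, so no pair attacks.

0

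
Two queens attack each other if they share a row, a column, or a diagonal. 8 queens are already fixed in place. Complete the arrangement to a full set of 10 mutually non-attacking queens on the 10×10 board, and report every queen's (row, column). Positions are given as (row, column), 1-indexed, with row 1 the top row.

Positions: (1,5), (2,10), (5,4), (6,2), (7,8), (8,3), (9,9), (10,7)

(1,5) (2,10) (3,1) (4,6) (5,4) (6,2) (7,8) (8,3) (9,9) (10,7)

Row 3: attacked by (1,5)→{3,5,7}; (2,10)→{9,10}; (5,4)→{2,4,6}; (6,2)→{2,5}; (7,8)→{4,8}; (8,3)→{3,8}; (9,9)→{3,9}; (10,7)→{7}. Safe: 1. Place at column 1.
Row 4: attacked by (1,5)→{2,5,8}; (2,10)→{8,10}; (3,1)→{1,2}; (5,4)→{3,4,5}; (6,2)→{2,4}; (7,8)→{5,8}; (8,3)→{3,7}; (9,9)→{4,9}; (10,7)→{1,7}. Safe: 6. Place at column 6.
Columns [5, 10, 1, 6, 4, 2, 8, 3, 9, 7], r−c [-4, -8, 2, -2, 1, 4, -1, 5, 0, 3], r+c [6, 12, 4, 10, 9, 8, 15, 11, 18, 17] are all distinct, so no two queens attack.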